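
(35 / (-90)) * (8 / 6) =-14 / 27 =-0.52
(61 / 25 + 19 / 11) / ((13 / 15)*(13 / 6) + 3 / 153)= 350676 / 159665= 2.20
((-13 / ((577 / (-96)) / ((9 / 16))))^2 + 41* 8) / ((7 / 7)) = 109693516 / 332929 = 329.48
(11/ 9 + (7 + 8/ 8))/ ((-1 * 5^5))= -83/ 28125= -0.00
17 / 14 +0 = 17 / 14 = 1.21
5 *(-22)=-110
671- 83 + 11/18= 10595/18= 588.61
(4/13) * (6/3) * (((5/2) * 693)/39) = 4620/169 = 27.34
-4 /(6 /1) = -0.67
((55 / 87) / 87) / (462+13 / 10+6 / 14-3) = 3850 / 244107819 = 0.00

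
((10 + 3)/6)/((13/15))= 5/2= 2.50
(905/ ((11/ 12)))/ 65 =2172/ 143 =15.19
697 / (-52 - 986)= -697 / 1038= -0.67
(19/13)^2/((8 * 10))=361/13520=0.03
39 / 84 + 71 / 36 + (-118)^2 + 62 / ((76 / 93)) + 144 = 16933127 / 1197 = 14146.30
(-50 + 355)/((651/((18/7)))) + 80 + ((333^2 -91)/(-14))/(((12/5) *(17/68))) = -59737865/4557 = -13109.03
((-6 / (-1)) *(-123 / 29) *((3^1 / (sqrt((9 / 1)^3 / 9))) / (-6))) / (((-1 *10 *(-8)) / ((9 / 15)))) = 123 / 11600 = 0.01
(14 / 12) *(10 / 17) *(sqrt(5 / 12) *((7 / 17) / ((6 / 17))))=245 *sqrt(15) / 1836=0.52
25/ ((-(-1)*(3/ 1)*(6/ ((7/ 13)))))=175/ 234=0.75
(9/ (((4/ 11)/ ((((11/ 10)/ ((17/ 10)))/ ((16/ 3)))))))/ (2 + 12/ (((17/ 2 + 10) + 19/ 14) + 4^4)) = 6308577/ 4293248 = 1.47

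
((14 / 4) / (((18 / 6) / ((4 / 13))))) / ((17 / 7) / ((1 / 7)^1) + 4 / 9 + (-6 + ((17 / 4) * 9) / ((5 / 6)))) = 420 / 67093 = 0.01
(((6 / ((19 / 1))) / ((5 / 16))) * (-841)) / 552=-3364 / 2185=-1.54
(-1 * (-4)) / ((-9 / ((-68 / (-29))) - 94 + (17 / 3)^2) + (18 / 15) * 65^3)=0.00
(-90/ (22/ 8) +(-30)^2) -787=883/ 11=80.27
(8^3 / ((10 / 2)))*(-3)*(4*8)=-9830.40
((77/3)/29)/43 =77/3741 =0.02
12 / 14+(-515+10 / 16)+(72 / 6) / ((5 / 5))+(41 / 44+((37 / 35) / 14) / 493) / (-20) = -501.56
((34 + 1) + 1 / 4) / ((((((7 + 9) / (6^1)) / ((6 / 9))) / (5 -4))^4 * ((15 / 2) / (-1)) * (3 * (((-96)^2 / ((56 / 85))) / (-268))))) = 22043 / 188006400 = 0.00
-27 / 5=-5.40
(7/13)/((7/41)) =3.15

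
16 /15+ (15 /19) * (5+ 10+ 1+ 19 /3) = 5329 /285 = 18.70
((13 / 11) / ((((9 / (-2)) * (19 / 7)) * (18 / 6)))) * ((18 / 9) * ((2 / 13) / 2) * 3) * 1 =-28 / 1881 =-0.01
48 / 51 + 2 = 50 / 17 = 2.94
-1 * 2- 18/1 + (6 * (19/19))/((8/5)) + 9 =-29/4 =-7.25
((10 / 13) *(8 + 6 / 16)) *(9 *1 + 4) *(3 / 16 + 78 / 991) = 1414035 / 63424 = 22.29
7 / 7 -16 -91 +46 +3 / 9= -179 / 3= -59.67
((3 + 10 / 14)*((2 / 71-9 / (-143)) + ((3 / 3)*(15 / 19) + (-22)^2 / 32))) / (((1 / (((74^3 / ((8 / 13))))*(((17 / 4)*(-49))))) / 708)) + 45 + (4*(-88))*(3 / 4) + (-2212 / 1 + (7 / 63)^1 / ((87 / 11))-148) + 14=-5771829724056.35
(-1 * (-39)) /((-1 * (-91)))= 0.43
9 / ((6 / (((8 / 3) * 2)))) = 8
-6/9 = -2/3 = -0.67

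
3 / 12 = 1 / 4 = 0.25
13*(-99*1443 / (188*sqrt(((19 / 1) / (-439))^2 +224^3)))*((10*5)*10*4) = -27176163300*sqrt(2166073033065) / 6787028836937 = -5893.12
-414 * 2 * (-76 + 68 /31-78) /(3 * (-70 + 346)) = 4706 /31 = 151.81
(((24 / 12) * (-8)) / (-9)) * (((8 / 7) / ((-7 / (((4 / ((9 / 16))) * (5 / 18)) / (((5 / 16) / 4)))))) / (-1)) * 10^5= 26214400000 / 35721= 733865.23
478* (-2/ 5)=-956/ 5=-191.20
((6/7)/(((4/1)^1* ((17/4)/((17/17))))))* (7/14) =0.03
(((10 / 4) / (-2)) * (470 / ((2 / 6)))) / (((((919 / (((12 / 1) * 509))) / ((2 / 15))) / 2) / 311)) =-892806360 / 919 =-971497.67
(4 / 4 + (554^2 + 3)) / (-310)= -30692 / 31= -990.06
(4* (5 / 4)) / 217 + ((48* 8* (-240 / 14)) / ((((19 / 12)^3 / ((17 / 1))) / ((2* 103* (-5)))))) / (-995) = -1234911006025 / 42313171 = -29185.03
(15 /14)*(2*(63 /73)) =135 /73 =1.85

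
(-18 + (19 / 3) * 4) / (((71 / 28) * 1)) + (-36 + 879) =180175 / 213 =845.89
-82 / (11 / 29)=-2378 / 11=-216.18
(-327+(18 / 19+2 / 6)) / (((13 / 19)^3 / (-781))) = 5234516606 / 6591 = 794191.57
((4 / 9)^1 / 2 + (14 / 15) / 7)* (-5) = -16 / 9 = -1.78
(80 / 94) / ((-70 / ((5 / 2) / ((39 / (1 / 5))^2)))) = -2 / 2502045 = -0.00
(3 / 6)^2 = 1 / 4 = 0.25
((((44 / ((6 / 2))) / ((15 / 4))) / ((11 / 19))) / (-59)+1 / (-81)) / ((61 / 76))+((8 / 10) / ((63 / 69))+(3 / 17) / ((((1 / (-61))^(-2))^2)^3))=5420363712080979857301069283 / 7547654580160057729116555105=0.72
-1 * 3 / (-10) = 3 / 10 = 0.30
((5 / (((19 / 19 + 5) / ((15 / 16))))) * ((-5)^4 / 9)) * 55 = 859375 / 288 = 2983.94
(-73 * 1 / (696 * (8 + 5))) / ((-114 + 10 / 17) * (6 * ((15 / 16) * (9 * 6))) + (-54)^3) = 1241 / 29519262864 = 0.00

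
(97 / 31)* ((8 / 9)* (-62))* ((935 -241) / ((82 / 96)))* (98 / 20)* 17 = -7177714432 / 615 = -11671080.38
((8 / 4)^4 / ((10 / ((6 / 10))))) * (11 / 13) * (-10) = -528 / 65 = -8.12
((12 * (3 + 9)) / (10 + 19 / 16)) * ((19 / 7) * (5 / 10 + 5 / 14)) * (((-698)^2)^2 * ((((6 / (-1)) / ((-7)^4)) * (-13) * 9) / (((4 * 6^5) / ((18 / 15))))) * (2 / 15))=5628463794350592 / 526479275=10690760.42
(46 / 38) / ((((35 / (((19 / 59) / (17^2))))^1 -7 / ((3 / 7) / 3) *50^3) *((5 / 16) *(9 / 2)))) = -0.00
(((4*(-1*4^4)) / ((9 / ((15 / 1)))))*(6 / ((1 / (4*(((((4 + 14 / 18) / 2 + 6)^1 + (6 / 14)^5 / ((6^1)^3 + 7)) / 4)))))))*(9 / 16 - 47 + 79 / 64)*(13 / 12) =425693627087300 / 101194947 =4206668.81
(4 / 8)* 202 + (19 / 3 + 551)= 1975 / 3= 658.33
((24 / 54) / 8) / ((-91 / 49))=-0.03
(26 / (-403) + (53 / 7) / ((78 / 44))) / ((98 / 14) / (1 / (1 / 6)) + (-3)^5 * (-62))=71200 / 255026863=0.00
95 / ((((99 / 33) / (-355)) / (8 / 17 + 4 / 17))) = -134900 / 17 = -7935.29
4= 4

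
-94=-94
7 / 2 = 3.50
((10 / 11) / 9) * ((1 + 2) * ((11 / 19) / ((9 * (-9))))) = -10 / 4617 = -0.00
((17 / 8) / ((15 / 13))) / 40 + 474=2275421 / 4800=474.05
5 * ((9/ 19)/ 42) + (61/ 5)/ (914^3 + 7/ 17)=0.06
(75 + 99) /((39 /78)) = 348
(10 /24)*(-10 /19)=-25 /114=-0.22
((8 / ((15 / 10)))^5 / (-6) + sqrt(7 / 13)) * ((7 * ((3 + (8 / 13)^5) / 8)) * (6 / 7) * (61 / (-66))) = 1538.01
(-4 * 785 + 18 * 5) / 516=-1525 / 258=-5.91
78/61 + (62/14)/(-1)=-1345/427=-3.15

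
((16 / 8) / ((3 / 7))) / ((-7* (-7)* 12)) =1 / 126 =0.01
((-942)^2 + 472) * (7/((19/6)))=37289112/19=1962584.84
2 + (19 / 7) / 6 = 103 / 42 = 2.45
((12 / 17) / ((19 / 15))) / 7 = 180 / 2261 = 0.08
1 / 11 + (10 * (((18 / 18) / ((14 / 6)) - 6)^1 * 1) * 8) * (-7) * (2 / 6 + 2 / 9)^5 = 35769683 / 216513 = 165.21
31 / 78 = 0.40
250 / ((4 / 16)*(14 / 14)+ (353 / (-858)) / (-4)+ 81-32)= 858000 / 169379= 5.07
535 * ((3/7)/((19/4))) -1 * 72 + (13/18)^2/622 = -635999891/26803224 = -23.73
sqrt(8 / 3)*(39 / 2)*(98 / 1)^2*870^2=94500478800*sqrt(6)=231477953508.70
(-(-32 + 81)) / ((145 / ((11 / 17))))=-539 / 2465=-0.22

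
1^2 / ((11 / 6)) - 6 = -60 / 11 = -5.45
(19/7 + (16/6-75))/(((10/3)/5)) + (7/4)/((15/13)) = -43223/420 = -102.91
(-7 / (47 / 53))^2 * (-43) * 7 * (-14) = 580019174 / 2209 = 262570.93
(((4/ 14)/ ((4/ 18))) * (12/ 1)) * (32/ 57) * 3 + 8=4520/ 133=33.98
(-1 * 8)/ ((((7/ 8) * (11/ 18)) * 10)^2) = -41472/ 148225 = -0.28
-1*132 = -132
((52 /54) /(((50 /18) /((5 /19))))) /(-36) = -13 /5130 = -0.00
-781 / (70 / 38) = -14839 / 35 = -423.97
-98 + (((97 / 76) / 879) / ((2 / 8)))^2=-27334483889 / 278923401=-98.00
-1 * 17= -17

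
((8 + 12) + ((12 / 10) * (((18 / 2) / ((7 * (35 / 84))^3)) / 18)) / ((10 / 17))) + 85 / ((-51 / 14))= -10586558 / 3215625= -3.29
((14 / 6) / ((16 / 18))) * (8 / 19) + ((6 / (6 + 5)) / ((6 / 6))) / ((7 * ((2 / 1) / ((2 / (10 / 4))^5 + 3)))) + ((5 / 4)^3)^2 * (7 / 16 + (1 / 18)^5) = 102751996104031429 / 35384806195200000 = 2.90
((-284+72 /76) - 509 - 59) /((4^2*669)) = -0.08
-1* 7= -7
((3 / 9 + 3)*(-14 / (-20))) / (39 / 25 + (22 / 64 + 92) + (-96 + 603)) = 5600 / 1442169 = 0.00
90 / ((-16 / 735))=-33075 / 8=-4134.38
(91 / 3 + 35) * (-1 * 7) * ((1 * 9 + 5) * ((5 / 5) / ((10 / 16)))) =-153664 / 15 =-10244.27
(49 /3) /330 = 49 /990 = 0.05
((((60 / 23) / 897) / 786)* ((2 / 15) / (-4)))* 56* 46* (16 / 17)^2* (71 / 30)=-1017856 / 1528178535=-0.00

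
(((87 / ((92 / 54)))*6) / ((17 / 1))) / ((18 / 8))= 3132 / 391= 8.01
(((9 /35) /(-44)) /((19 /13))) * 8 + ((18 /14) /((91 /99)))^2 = 816041367 /424028605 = 1.92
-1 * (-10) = 10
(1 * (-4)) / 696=-1 / 174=-0.01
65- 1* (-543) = 608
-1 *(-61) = 61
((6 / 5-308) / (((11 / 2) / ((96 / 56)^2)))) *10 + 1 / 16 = -14136805 / 8624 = -1639.24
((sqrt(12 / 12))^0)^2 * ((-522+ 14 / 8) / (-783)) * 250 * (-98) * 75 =-318653125 / 261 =-1220893.20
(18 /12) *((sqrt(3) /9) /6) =0.05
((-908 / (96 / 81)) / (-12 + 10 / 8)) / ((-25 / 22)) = -67419 / 1075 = -62.72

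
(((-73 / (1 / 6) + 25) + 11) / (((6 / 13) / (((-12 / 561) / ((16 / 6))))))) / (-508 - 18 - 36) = -2613 / 210188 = -0.01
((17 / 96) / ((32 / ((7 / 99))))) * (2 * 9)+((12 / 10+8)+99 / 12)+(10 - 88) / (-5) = 33.06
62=62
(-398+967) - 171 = 398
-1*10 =-10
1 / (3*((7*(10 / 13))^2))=169 / 14700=0.01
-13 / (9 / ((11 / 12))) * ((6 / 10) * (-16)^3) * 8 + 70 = 1174606 / 45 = 26102.36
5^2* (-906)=-22650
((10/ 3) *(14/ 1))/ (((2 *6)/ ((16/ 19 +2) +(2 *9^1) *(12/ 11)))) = 18270/ 209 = 87.42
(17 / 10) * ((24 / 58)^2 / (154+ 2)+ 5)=929509 / 109330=8.50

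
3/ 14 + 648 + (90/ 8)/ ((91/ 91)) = 18465/ 28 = 659.46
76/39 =1.95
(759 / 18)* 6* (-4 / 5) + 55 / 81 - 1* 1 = -82102 / 405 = -202.72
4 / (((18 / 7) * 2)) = 7 / 9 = 0.78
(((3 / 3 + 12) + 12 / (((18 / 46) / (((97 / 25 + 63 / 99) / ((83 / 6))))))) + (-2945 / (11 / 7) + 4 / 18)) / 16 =-190106099 / 1643400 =-115.68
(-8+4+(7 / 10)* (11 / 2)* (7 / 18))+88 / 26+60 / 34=210559 / 79560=2.65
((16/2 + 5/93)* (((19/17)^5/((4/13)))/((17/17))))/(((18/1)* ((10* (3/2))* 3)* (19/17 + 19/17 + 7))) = 0.01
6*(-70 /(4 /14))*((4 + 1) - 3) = -2940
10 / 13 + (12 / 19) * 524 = 81934 / 247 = 331.72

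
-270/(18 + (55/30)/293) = -94932/6331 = -14.99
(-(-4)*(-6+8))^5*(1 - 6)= -163840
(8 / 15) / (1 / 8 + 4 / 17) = 1088 / 735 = 1.48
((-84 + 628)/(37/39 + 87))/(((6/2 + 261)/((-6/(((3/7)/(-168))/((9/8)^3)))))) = 483327/6160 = 78.46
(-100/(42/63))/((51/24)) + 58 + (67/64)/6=-81037/6528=-12.41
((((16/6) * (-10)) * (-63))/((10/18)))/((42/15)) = 1080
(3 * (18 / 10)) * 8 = 216 / 5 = 43.20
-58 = -58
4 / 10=2 / 5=0.40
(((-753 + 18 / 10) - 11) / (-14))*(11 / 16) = 41921 / 1120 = 37.43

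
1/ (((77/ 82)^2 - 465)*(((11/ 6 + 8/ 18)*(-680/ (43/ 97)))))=15867/ 25730427095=0.00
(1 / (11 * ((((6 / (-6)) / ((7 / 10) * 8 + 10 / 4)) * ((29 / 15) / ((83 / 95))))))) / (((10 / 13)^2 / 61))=-207922221 / 6061000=-34.30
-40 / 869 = -0.05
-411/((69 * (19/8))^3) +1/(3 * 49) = 246923303/36802972773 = 0.01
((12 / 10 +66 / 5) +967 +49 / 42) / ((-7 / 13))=-54743 / 30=-1824.77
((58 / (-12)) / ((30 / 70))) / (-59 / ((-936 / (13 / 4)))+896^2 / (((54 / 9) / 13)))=-3248 / 500957243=-0.00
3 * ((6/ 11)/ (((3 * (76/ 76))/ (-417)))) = -2502/ 11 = -227.45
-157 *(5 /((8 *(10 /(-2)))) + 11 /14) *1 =-103.73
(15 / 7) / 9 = 5 / 21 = 0.24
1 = 1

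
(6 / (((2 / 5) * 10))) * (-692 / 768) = -1.35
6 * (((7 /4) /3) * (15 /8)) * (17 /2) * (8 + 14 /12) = 32725 /64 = 511.33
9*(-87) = -783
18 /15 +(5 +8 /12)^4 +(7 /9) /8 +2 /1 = 3351523 /3240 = 1034.42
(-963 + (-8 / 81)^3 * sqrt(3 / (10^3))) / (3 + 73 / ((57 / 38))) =-2889 / 155 - 128 * sqrt(30) / 686444625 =-18.64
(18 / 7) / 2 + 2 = 23 / 7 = 3.29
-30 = -30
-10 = -10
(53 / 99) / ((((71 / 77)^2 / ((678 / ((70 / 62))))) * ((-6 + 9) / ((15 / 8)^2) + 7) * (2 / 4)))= 9223060 / 95779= 96.30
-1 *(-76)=76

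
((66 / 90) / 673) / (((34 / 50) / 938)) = 51590 / 34323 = 1.50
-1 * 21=-21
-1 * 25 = -25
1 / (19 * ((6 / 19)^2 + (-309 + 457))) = 19 / 53464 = 0.00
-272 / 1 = -272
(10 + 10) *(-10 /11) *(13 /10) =-260 /11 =-23.64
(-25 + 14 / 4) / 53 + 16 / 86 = -0.22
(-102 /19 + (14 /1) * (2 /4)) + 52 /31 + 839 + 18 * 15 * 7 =1609330 /589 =2732.31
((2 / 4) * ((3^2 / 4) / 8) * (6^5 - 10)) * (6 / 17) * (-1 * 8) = -3083.56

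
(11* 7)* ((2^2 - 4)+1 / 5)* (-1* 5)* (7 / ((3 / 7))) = -3773 / 3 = -1257.67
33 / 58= 0.57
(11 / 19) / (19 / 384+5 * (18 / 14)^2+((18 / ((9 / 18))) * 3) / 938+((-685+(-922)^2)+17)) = 13867392 / 20346066303499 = 0.00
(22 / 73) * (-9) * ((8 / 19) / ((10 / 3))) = -2376 / 6935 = -0.34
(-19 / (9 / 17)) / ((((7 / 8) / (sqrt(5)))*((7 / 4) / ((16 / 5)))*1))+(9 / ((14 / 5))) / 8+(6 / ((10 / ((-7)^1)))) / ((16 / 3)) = -165376*sqrt(5) / 2205-27 / 70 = -168.09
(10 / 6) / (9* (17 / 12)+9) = 20 / 261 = 0.08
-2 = -2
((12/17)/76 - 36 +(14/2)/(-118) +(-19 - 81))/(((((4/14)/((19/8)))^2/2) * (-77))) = 244.18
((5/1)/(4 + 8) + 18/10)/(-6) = -133/360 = -0.37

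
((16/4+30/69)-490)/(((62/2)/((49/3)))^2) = -26814368/198927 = -134.80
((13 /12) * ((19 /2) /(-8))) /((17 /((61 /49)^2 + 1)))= -756067 /3918432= -0.19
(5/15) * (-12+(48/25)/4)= -96/25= -3.84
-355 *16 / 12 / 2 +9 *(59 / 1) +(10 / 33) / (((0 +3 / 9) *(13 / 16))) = 126749 / 429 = 295.45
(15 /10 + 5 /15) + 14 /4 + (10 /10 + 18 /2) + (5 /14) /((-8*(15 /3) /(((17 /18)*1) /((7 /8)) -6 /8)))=432685 /28224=15.33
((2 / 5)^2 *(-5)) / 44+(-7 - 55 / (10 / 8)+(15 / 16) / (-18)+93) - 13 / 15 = 72271 / 1760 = 41.06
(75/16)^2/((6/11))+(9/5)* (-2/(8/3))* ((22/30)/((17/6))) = 8689593/217600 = 39.93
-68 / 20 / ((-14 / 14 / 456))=7752 / 5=1550.40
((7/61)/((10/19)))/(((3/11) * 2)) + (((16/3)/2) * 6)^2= 938423/3660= 256.40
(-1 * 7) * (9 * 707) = -44541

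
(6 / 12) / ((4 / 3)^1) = 0.38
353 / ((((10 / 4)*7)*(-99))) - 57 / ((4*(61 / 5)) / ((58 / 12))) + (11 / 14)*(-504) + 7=-667658483 / 1690920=-394.85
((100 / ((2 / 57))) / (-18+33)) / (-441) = -190 / 441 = -0.43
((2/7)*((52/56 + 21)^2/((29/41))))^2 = 14932111195681/395771236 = 37729.15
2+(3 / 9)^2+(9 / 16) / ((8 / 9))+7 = 11225 / 1152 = 9.74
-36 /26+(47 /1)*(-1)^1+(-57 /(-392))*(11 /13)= -245941 /5096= -48.26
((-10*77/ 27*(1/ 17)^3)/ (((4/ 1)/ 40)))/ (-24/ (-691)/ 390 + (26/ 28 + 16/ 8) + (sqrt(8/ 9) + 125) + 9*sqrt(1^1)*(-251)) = 6089191047940000*sqrt(2)/ 714605828522021837929233 + 6488250261546053000/ 238201942840673945976411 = 0.00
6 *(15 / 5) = 18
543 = 543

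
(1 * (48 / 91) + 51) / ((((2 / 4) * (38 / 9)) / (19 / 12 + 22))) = 3980961 / 6916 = 575.62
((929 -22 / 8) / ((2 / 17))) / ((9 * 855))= 221 / 216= 1.02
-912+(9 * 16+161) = -607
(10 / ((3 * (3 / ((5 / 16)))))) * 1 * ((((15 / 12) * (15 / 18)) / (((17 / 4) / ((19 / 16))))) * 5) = 59375 / 117504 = 0.51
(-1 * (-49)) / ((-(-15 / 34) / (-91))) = -151606 / 15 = -10107.07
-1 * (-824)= 824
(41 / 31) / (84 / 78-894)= -533 / 359848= -0.00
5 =5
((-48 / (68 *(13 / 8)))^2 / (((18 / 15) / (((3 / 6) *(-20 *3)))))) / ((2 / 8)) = -921600 / 48841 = -18.87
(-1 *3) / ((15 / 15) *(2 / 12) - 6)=18 / 35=0.51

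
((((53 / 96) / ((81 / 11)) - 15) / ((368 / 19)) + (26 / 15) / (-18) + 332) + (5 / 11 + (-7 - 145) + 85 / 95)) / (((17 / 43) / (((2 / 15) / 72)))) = 23207249700931 / 27451307980800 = 0.85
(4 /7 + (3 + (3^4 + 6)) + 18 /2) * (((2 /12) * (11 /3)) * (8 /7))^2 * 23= 31036016 /27783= 1117.09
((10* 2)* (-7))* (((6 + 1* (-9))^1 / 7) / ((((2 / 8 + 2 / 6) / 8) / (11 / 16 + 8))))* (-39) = -278794.29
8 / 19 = 0.42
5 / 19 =0.26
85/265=17/53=0.32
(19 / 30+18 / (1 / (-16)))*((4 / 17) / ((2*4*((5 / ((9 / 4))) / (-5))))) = 25863 / 1360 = 19.02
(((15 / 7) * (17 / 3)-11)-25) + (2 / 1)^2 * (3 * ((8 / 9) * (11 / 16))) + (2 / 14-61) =-1625 / 21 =-77.38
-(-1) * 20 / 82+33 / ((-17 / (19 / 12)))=-7889 / 2788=-2.83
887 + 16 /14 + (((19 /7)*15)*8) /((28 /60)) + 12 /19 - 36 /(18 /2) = 1473525 /931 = 1582.73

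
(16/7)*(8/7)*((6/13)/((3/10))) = 2560/637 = 4.02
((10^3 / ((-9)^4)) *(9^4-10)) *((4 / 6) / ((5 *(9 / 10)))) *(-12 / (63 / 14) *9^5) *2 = -419264000 / 9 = -46584888.89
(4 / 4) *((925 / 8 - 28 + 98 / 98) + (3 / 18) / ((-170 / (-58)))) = 180911 / 2040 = 88.68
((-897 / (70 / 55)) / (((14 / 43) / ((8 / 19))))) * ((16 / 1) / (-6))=2430.54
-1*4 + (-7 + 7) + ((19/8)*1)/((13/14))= -75/52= -1.44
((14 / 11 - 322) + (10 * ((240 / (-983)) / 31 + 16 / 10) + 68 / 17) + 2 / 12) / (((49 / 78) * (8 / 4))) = -239.28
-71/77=-0.92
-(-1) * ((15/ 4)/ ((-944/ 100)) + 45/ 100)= 249/ 4720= 0.05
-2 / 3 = -0.67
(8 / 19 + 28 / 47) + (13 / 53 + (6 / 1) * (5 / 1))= 1479603 / 47329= 31.26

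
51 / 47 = 1.09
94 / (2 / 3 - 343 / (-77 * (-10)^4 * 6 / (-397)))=62040000 / 420547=147.52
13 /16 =0.81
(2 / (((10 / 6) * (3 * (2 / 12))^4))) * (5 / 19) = 96 / 19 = 5.05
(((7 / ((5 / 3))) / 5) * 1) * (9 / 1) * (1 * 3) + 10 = 817 / 25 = 32.68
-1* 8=-8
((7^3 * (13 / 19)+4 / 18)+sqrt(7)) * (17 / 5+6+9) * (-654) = -805629464 / 285- 60168 * sqrt(7) / 5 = -2858607.96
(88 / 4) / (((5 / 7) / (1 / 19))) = 154 / 95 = 1.62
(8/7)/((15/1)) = 8/105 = 0.08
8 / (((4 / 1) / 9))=18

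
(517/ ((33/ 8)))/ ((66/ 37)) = 6956/ 99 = 70.26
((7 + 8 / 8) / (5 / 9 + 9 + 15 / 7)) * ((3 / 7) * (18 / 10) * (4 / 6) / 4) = 324 / 3685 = 0.09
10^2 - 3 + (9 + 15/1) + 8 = 129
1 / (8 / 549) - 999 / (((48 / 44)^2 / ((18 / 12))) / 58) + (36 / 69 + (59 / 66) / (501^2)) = -222399311793649 / 3048156144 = -72961.92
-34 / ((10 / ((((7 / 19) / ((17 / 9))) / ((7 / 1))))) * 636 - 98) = -51 / 342233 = -0.00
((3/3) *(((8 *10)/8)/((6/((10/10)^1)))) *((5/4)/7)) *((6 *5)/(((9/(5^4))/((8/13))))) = 312500/819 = 381.56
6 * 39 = 234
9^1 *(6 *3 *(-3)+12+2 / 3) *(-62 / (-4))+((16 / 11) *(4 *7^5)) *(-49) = -52770178 / 11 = -4797288.91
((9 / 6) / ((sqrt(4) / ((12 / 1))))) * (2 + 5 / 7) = 171 / 7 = 24.43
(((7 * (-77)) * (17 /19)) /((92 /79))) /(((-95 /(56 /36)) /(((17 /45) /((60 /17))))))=1464403171 /2017629000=0.73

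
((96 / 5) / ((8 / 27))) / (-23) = -324 / 115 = -2.82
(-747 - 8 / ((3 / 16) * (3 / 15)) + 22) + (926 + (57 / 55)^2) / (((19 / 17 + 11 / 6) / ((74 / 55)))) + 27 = -488.65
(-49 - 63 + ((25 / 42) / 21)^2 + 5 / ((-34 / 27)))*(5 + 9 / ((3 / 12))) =-62880328181 / 13224708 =-4754.76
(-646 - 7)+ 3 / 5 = -3262 / 5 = -652.40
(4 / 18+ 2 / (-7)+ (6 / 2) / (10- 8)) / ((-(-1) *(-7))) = -181 / 882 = -0.21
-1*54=-54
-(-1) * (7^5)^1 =16807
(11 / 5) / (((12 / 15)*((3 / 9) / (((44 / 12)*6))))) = 181.50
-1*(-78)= 78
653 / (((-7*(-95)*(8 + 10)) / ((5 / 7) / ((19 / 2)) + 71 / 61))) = 729401 / 10790290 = 0.07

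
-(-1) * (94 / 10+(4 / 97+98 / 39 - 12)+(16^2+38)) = 5560141 / 18915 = 293.95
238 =238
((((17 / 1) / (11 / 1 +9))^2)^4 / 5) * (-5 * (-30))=20927272323 / 2560000000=8.17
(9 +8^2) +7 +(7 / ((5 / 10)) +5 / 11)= 1039 / 11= 94.45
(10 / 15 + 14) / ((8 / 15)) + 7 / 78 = 1076 / 39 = 27.59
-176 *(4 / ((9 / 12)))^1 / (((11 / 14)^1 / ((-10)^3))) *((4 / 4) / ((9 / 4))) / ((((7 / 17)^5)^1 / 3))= 2907867136000 / 21609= 134567408.76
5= 5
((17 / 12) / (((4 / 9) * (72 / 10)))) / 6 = 0.07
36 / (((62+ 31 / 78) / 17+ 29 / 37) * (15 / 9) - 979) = -0.04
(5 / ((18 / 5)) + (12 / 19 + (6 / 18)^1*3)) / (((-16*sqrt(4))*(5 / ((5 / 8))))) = -1033 / 87552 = -0.01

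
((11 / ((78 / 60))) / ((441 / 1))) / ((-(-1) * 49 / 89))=9790 / 280917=0.03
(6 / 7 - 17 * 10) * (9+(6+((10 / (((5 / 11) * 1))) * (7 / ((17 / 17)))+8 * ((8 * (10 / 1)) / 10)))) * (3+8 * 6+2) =-14621216 / 7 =-2088745.14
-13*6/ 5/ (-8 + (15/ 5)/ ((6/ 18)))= -78/ 5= -15.60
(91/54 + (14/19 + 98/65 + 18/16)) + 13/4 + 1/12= 2237597/266760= 8.39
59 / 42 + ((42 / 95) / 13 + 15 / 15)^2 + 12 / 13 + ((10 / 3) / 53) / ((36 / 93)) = 18127484656 / 5092726275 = 3.56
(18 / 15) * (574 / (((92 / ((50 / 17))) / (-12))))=-103320 / 391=-264.25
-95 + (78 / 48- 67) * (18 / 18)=-160.38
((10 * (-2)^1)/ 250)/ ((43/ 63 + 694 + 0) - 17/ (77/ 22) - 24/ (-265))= -6678/ 57590735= -0.00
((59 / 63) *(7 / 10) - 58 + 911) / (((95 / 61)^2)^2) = 1063762118189 / 7330556250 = 145.11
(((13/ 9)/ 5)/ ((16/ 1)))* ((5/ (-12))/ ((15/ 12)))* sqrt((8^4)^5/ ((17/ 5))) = -872415232* sqrt(85)/ 2295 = -3504693.25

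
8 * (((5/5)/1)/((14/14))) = 8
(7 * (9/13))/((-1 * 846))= -7/1222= -0.01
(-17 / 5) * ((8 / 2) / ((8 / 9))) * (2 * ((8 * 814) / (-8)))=124542 / 5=24908.40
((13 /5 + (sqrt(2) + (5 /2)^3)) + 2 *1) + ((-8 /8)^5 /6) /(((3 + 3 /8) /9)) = 21.19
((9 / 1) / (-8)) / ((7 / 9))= -1.45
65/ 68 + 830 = 56505/ 68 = 830.96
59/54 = 1.09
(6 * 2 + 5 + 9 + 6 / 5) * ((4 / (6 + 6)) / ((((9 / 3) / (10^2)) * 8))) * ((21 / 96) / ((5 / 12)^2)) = 47.60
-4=-4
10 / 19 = 0.53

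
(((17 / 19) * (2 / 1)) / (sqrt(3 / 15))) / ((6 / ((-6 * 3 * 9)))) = -918 * sqrt(5) / 19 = -108.04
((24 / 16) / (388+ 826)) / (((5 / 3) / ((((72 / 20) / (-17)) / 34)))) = -81 / 17542300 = -0.00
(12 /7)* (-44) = -528 /7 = -75.43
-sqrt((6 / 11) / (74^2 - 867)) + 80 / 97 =80 / 97 - sqrt(2514) / 4609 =0.81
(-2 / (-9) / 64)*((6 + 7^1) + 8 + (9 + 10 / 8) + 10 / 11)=1415 / 12672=0.11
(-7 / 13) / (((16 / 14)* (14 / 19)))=-0.64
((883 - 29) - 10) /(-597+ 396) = -844 /201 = -4.20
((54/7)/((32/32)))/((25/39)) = 2106/175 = 12.03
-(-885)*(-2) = -1770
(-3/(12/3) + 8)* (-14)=-203/2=-101.50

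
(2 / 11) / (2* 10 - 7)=2 / 143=0.01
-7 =-7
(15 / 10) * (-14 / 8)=-21 / 8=-2.62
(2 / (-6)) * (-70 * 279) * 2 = 13020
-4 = -4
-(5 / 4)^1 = -5 / 4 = -1.25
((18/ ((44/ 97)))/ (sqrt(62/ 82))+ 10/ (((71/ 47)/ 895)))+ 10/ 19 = 873 * sqrt(1271)/ 682+ 7993060/ 1349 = 5970.81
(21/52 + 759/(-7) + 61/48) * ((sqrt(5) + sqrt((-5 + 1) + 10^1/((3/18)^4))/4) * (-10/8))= 2331505 * sqrt(5)/17472 + 2331505 * sqrt(3239)/34944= 4095.64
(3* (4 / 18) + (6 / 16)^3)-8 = -11183 / 1536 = -7.28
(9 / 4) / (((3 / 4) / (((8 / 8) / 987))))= 1 / 329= 0.00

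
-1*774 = -774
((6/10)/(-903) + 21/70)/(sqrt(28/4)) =901 * sqrt(7)/21070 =0.11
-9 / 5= -1.80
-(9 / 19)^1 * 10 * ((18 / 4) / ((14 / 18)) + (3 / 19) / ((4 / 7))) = -28.71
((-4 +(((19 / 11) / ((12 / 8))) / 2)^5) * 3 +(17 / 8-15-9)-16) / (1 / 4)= -5185198477 / 26090262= -198.74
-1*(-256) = 256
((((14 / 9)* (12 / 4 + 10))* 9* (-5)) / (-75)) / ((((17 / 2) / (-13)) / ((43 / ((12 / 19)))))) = -966511 / 765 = -1263.41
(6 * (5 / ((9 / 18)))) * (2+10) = 720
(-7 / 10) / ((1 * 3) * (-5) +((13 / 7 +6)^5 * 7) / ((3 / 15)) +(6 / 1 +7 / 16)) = -134456 / 201312105315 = -0.00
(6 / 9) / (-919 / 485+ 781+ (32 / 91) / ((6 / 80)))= 44135 / 51889109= 0.00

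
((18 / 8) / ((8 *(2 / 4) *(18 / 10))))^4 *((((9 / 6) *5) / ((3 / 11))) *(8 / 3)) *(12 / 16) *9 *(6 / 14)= 928125 / 458752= 2.02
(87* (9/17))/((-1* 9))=-87/17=-5.12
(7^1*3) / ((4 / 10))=105 / 2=52.50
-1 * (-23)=23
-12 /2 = -6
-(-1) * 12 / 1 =12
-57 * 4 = -228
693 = 693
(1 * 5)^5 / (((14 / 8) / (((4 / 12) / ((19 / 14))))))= 25000 / 57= 438.60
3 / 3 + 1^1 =2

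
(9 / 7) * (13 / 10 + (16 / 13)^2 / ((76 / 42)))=617607 / 224770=2.75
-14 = -14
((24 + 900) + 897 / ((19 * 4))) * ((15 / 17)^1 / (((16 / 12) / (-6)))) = -3715.69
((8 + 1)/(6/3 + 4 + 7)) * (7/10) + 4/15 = 293/390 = 0.75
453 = 453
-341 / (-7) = 341 / 7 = 48.71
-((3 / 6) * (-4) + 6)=-4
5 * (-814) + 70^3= 338930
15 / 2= 7.50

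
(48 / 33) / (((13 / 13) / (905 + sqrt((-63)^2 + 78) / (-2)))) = 14480 / 11 - 8 * sqrt(4047) / 11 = 1270.10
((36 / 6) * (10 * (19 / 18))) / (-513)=-10 / 81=-0.12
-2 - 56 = -58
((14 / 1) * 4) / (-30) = -28 / 15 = -1.87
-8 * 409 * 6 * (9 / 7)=-25241.14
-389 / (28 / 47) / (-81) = 18283 / 2268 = 8.06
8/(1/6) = 48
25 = 25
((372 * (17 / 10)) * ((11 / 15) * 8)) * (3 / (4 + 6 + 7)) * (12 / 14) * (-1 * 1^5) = -98208 / 175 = -561.19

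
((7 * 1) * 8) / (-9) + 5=-11 / 9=-1.22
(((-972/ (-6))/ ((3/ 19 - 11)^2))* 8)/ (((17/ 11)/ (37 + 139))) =226442304/ 180353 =1255.55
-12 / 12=-1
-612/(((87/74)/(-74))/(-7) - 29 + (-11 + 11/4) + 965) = -0.66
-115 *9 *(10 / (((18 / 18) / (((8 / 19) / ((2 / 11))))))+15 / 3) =-553725 / 19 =-29143.42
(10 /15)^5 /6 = 0.02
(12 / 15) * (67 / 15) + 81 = 6343 / 75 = 84.57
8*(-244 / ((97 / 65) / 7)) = -888160 / 97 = -9156.29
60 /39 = 20 /13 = 1.54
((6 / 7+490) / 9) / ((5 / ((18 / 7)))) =6872 / 245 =28.05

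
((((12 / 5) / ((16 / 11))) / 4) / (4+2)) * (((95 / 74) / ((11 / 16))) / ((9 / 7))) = 133 / 1332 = 0.10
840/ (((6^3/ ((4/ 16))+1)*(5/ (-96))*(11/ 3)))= -48384/ 9515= -5.09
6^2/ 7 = 36/ 7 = 5.14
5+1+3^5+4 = 253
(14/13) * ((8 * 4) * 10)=4480/13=344.62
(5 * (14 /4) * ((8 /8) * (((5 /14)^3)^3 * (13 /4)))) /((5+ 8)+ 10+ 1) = 126953125 /566702997504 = 0.00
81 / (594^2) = 1 / 4356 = 0.00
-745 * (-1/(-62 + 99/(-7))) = -5215/533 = -9.78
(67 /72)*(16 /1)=134 /9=14.89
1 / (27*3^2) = 0.00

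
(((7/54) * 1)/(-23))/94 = -7/116748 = -0.00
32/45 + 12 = 572/45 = 12.71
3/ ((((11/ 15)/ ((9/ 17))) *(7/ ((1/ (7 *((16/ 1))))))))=405/ 146608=0.00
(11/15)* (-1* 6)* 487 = -10714/5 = -2142.80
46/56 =23/28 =0.82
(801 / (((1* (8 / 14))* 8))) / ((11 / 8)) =5607 / 44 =127.43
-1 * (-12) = 12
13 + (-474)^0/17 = 13.06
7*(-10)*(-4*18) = 5040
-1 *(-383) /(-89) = -383 /89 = -4.30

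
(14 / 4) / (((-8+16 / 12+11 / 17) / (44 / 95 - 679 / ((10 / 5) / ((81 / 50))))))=372744057 / 1166600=319.51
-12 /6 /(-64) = 0.03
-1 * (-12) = 12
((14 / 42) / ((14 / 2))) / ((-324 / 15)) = -5 / 2268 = -0.00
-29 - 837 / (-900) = -2807 / 100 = -28.07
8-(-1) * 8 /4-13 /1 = -3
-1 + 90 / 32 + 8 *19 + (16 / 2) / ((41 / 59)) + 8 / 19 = 2065855 / 12464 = 165.75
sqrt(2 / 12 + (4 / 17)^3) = sqrt(540294) / 1734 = 0.42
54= 54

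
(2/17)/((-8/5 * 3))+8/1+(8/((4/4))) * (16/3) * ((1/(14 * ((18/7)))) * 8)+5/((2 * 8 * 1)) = 130499/7344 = 17.77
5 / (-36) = -5 / 36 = -0.14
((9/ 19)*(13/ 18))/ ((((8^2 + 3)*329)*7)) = 13/ 5863438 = 0.00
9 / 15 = 3 / 5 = 0.60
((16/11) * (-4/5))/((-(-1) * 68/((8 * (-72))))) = 9216/935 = 9.86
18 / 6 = 3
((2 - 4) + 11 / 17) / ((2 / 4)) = -2.71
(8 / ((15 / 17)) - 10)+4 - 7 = -59 / 15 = -3.93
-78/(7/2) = -156/7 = -22.29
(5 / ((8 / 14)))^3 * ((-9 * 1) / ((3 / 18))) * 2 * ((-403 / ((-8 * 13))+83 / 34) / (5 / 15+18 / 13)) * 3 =-116344785375 / 145792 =-798019.00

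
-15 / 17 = -0.88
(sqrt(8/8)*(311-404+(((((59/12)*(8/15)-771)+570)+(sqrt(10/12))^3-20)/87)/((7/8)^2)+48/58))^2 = 335286243737329/36800667225-585946336*sqrt(30)/1472026689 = 9108.69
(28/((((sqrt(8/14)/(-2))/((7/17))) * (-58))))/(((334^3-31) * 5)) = 98 * sqrt(7)/91845093945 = 0.00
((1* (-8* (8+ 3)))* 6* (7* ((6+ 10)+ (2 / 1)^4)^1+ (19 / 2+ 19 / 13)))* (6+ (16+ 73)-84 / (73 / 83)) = 59672712 / 949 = 62879.57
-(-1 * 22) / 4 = 11 / 2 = 5.50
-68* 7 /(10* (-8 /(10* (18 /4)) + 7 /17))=-203.43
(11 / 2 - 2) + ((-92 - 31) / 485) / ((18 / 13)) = 4826 / 1455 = 3.32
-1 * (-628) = 628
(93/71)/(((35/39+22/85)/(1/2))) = 308295/544286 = 0.57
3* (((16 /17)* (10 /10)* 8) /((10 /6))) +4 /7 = 8404 /595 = 14.12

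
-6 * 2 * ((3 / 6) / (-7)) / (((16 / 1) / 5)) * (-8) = -2.14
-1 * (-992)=992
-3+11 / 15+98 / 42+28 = 28.07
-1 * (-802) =802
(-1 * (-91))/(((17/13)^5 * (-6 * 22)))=-33787663/187421124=-0.18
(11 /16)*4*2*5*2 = 55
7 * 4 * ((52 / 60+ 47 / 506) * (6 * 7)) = 1427468 / 1265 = 1128.43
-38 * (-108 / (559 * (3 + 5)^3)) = 513 / 35776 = 0.01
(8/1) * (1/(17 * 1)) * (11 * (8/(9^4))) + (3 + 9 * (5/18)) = 1228315/223074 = 5.51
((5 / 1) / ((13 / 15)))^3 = 421875 / 2197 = 192.02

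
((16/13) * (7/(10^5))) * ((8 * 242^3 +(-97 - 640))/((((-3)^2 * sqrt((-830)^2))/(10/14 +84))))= 110.78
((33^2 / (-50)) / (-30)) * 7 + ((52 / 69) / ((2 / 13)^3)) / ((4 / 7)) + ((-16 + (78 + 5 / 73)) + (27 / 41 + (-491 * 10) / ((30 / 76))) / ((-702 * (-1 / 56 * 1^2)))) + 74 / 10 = -555.47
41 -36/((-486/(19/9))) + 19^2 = 97724/243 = 402.16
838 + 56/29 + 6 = 24532/29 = 845.93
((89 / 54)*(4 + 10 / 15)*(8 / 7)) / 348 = 178 / 7047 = 0.03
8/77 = 0.10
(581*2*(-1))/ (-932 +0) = 581/ 466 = 1.25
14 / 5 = 2.80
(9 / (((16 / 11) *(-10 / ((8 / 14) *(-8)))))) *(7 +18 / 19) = 14949 / 665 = 22.48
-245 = -245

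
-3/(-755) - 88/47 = -66299/35485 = -1.87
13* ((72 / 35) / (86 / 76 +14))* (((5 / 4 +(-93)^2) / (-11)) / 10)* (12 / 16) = -104.24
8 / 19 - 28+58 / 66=-16741 / 627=-26.70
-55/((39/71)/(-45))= 4505.77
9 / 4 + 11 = 53 / 4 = 13.25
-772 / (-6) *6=772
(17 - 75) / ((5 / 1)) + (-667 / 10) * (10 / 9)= -3857 / 45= -85.71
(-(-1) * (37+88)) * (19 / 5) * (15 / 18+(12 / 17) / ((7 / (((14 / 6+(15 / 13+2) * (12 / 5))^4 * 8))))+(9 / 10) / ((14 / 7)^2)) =67636621762818919 / 18353298600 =3685256.98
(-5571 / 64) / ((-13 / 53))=295263 / 832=354.88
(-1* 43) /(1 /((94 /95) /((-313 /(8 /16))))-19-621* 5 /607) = 1226747 /18737131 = 0.07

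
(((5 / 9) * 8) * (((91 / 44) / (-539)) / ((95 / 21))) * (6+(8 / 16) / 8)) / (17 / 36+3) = -3783 / 574750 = -0.01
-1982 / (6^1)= -991 / 3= -330.33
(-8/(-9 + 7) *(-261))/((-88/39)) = 10179/22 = 462.68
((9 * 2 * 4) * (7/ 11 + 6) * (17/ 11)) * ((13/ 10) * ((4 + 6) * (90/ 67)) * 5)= 64476.28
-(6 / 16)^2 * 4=-9 / 16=-0.56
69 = 69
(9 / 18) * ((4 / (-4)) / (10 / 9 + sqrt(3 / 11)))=-495 / 857 + 81 * sqrt(33) / 1714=-0.31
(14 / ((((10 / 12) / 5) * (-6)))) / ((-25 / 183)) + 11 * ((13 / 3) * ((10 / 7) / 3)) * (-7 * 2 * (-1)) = 94558 / 225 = 420.26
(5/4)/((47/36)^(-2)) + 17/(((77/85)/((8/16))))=11.51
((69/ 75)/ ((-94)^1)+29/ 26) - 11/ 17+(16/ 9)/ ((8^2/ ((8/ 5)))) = 1175509/ 2337075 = 0.50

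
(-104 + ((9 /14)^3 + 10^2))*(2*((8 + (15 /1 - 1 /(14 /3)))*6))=-9806379 /9604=-1021.07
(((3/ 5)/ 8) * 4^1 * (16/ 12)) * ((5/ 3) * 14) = 28/ 3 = 9.33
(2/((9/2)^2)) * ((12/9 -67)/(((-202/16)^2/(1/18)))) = -0.00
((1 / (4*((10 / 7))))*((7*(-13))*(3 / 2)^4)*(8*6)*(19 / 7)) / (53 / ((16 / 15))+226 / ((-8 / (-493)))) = -0.75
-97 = -97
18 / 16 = 9 / 8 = 1.12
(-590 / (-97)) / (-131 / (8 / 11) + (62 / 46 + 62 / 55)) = -5970800 / 174388249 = -0.03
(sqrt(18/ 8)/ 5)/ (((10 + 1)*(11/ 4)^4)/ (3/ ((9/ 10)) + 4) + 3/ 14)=1792/ 513715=0.00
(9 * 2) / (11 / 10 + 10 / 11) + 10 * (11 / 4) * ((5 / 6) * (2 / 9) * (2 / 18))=1023055 / 107406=9.53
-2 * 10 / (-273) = 20 / 273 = 0.07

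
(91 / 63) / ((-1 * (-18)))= 13 / 162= 0.08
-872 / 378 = -436 / 189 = -2.31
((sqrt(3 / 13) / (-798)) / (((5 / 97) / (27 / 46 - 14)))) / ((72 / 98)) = 418943 * sqrt(39) / 12270960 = 0.21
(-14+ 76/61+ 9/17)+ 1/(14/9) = -168145/14518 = -11.58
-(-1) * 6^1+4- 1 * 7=3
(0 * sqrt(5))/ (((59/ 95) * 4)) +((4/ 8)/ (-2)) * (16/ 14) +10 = 9.71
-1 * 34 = -34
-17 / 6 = -2.83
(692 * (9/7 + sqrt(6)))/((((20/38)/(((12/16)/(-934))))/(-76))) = 1686231/16345 + 187359 * sqrt(6)/2335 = 299.71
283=283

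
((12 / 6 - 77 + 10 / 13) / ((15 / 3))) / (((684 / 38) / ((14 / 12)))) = -1351 / 1404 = -0.96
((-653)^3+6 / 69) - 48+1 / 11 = -70446616580 / 253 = -278445124.82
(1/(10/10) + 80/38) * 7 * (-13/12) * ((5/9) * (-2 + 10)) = -53690/513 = -104.66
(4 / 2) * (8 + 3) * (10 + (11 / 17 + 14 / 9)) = 41074 / 153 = 268.46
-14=-14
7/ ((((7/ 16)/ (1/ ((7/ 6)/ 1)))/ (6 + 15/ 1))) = 288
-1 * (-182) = 182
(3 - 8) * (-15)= 75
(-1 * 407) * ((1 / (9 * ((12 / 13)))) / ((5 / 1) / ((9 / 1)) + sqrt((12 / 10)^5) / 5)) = -2066796875 / 15879228 + 17857125 * sqrt(30) / 1323269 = -56.24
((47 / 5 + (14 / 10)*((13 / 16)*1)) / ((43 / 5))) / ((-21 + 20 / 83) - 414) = -69969 / 24826480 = -0.00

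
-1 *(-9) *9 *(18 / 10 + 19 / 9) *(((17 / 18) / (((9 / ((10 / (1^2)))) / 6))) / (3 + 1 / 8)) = 47872 / 75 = 638.29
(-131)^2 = 17161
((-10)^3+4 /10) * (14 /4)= -17493 /5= -3498.60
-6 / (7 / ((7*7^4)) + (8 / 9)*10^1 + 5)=-64827 / 150067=-0.43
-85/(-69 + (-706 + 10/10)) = 85/774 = 0.11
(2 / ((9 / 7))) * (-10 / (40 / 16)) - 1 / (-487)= -27263 / 4383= -6.22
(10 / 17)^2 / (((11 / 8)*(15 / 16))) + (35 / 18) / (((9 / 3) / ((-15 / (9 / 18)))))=-19.18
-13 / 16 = -0.81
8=8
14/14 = 1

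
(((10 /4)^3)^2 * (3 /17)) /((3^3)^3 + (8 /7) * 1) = 328125 /149914432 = 0.00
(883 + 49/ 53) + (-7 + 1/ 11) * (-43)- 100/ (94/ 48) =30961804/ 27401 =1129.95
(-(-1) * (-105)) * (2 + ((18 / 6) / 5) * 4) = -462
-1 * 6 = -6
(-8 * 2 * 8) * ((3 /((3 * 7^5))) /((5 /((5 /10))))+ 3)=-32269504 /84035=-384.00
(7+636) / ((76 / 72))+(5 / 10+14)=23699 / 38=623.66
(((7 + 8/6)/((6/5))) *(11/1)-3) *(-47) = -62087/18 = -3449.28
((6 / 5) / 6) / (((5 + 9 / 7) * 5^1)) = 7 / 1100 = 0.01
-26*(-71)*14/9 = 25844/9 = 2871.56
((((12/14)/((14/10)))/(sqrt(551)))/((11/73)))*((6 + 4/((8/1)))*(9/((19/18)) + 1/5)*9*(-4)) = -353.45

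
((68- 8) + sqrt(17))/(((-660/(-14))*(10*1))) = 7*sqrt(17)/3300 + 7/55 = 0.14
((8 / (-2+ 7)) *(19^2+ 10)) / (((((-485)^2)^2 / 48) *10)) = 71232 / 1383270015625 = 0.00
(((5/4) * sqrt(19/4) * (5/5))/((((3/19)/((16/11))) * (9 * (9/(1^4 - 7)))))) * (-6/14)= 380 * sqrt(19)/2079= 0.80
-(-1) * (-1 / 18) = -1 / 18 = -0.06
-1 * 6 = -6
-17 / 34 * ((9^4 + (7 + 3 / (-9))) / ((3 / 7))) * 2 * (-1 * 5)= 689605 / 9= 76622.78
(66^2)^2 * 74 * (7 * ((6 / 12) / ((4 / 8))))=9828913248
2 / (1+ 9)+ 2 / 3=13 / 15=0.87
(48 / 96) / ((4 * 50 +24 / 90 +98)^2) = 225 / 40033352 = 0.00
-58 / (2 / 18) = -522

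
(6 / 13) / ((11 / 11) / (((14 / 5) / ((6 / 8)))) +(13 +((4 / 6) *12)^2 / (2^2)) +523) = 112 / 134017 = 0.00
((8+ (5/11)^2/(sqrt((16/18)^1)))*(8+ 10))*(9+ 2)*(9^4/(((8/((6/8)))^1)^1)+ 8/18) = 13295625*sqrt(2)/704+ 1950025/2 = 1001721.10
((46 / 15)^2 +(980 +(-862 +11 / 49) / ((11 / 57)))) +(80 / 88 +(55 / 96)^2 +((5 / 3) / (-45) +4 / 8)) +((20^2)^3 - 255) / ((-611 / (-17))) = 1777205.84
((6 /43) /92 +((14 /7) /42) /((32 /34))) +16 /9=1824239 /996912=1.83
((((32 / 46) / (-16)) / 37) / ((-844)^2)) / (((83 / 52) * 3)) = -13 / 37735821516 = -0.00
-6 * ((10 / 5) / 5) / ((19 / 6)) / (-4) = 18 / 95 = 0.19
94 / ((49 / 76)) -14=6458 / 49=131.80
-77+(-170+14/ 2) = -240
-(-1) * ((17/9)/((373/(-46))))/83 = -782/278631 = -0.00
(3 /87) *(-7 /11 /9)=-7 /2871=-0.00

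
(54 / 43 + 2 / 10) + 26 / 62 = 12498 / 6665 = 1.88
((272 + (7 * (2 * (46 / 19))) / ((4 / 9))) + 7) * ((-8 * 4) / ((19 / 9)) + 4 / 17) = -32535000 / 6137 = -5301.45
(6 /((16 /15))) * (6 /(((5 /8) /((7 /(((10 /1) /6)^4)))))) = 30618 /625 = 48.99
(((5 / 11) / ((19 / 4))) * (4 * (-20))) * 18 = -28800 / 209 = -137.80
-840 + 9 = -831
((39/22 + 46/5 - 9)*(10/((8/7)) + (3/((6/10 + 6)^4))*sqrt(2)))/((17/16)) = 217000*sqrt(2)/73922409 + 3038/187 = 16.25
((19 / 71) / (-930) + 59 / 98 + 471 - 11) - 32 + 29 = 740278372 / 1617735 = 457.60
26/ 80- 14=-547/ 40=-13.68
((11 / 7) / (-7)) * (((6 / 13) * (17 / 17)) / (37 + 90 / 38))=-57 / 21658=-0.00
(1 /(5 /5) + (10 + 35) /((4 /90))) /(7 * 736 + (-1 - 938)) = 2027 /8426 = 0.24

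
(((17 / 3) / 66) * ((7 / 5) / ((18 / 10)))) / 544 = 7 / 57024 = 0.00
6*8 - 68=-20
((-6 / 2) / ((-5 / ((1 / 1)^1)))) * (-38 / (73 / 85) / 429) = -0.06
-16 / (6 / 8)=-64 / 3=-21.33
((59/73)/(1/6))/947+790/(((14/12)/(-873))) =-286065458142/483917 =-591145.71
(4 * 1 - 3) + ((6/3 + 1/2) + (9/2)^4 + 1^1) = 6633/16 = 414.56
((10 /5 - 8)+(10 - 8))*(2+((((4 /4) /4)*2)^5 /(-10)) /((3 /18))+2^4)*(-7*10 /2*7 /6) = 46991 /16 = 2936.94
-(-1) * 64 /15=64 /15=4.27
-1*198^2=-39204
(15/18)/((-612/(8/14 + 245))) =-955/2856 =-0.33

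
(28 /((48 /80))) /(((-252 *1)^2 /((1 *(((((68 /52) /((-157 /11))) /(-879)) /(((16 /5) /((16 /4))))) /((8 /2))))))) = 4675 /195306261696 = 0.00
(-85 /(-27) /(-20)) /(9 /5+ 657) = -85 /355752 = -0.00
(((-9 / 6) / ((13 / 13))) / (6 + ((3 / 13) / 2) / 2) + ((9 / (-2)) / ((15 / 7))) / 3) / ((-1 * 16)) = 199 / 3360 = 0.06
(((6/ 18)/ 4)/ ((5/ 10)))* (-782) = -391/ 3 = -130.33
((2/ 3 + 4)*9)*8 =336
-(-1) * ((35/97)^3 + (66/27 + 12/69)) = 503543891/188923311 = 2.67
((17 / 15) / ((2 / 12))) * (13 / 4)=221 / 10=22.10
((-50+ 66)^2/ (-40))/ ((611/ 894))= -9.36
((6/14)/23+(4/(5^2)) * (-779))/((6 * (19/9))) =-1504803/152950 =-9.84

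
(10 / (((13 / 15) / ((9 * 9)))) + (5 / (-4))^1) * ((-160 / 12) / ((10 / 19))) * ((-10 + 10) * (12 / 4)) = 0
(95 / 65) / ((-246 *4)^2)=19 / 12587328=0.00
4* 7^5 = 67228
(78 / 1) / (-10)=-39 / 5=-7.80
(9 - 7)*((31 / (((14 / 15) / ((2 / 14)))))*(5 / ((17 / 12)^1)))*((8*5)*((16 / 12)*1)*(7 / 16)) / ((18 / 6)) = 31000 / 119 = 260.50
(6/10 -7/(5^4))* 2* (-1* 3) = -2208/625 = -3.53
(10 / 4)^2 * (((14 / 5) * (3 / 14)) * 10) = 75 / 2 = 37.50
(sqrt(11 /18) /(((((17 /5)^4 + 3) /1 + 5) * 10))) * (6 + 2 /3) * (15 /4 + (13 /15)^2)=101275 * sqrt(22) /28680804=0.02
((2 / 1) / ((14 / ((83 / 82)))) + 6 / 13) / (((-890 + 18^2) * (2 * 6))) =-4523 / 50681904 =-0.00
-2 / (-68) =1 / 34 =0.03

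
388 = 388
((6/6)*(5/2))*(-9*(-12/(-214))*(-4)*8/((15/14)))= 4032/107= 37.68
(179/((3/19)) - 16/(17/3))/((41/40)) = 2306920/2091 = 1103.26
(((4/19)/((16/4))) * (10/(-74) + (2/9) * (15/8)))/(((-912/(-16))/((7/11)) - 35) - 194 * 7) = -875/76970064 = -0.00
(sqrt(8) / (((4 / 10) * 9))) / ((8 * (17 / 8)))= 5 * sqrt(2) / 153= 0.05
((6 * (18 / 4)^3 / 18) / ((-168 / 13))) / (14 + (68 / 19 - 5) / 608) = -380133 / 2263814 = -0.17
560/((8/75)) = 5250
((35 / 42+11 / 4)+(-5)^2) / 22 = 343 / 264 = 1.30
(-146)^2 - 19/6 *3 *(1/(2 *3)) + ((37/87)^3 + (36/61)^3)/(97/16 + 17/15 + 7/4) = 21314.45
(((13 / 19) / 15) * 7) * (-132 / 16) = -1001 / 380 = -2.63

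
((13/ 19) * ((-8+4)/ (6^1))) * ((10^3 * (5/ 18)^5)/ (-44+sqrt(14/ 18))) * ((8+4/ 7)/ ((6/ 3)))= 25390625 * sqrt(7)/ 45594901863+1117187500/ 15198300621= 0.07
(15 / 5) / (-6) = -1 / 2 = -0.50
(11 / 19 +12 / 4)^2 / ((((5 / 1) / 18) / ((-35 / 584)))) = -72828 / 26353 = -2.76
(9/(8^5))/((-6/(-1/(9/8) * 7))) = 7/24576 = 0.00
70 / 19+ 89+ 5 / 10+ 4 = 3693 / 38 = 97.18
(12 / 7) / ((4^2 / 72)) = 7.71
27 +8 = 35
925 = 925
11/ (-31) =-11/ 31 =-0.35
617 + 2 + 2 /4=1239 /2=619.50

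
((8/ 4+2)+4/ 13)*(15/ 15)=56/ 13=4.31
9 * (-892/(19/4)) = -32112/19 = -1690.11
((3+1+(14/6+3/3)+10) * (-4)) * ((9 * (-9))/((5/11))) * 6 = 370656/5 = 74131.20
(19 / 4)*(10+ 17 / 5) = 1273 / 20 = 63.65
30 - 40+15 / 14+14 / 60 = -913 / 105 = -8.70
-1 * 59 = -59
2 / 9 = 0.22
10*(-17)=-170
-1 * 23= -23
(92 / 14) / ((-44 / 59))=-8.81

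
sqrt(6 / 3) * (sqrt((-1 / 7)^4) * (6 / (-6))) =-sqrt(2) / 49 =-0.03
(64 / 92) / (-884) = -4 / 5083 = -0.00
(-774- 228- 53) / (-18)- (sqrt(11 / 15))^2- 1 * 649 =-53201 / 90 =-591.12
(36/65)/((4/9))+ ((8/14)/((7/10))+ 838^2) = 2236653709/3185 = 702246.06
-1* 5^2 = -25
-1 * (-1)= 1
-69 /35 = -1.97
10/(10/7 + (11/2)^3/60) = 33600/14117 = 2.38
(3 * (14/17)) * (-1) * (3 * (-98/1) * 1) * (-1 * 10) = -123480/17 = -7263.53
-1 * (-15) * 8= 120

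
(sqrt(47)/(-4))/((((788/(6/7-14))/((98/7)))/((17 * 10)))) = 1955 * sqrt(47)/197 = 68.03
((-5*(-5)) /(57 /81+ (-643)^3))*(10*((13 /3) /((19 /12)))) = -35100 /13637987333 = -0.00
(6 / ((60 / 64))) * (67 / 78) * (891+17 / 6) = 2874568 / 585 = 4913.79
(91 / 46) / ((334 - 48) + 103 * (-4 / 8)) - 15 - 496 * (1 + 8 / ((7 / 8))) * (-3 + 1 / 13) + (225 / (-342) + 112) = 78876214709 / 5328778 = 14801.93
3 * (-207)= -621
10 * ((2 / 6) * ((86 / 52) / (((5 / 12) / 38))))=6536 / 13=502.77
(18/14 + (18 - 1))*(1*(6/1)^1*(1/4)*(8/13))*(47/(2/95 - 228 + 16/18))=-30862080/8834371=-3.49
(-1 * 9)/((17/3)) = -27/17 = -1.59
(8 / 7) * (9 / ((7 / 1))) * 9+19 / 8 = 6115 / 392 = 15.60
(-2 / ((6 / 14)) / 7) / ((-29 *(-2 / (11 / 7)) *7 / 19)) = -209 / 4263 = -0.05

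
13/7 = 1.86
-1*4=-4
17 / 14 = 1.21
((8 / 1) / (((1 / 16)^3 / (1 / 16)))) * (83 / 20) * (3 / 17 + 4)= 3017216 / 85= 35496.66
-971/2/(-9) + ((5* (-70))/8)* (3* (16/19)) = -19351/342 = -56.58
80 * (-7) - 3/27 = -5041/9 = -560.11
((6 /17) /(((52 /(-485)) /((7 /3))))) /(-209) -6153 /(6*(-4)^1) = 94747219 /369512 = 256.41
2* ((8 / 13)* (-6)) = -96 / 13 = -7.38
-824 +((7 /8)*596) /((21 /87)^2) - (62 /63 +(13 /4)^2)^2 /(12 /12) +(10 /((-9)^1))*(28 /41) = 332959029127 /41658624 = 7992.56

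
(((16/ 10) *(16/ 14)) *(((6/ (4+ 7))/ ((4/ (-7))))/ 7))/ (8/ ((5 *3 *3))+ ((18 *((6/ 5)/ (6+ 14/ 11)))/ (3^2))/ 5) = -86400/ 84469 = -1.02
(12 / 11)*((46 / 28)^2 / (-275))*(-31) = 49197 / 148225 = 0.33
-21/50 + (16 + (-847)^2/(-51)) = -14051.26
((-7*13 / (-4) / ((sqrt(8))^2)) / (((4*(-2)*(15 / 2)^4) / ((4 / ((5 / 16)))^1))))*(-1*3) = 364 / 84375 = 0.00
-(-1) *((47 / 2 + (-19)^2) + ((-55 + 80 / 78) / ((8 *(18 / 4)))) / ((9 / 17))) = 4822757 / 12636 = 381.67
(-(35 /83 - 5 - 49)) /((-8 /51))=-226797 /664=-341.56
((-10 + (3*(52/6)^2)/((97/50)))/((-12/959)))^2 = 219388086180025/3048516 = 71965535.42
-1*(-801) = 801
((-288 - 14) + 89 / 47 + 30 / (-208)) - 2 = -1477401 / 4888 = -302.25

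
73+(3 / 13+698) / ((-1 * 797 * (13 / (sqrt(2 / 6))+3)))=125563675 / 1719926 - 9077 * sqrt(3) / 396906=72.97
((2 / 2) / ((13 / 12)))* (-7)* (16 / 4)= -336 / 13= -25.85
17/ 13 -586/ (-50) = 4234/ 325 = 13.03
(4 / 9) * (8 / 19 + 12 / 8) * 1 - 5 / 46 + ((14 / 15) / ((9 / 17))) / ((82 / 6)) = 156613 / 179170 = 0.87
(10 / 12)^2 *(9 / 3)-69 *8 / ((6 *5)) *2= -2083 / 60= -34.72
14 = 14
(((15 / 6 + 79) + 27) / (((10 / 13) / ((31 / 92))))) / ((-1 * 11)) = -87451 / 20240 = -4.32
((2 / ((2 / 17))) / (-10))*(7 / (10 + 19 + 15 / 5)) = -119 / 320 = -0.37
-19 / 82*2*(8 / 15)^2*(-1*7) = 8512 / 9225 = 0.92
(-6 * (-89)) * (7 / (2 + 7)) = 415.33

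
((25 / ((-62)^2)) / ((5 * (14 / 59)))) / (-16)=-295 / 861056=-0.00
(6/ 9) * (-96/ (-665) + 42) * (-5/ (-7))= 18684/ 931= 20.07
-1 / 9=-0.11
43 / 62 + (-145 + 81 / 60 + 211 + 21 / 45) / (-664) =730421 / 1235040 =0.59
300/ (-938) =-150/ 469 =-0.32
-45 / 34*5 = -225 / 34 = -6.62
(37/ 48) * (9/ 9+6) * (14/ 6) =1813/ 144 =12.59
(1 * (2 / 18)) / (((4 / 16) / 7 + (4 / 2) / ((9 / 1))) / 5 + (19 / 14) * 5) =28 / 1723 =0.02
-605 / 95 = -121 / 19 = -6.37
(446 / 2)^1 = 223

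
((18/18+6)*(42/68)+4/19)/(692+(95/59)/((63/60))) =3629031/555100048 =0.01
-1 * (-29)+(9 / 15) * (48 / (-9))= 129 / 5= 25.80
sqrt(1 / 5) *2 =2 *sqrt(5) / 5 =0.89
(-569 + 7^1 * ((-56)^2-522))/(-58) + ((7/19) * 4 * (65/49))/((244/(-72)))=-144106817/470554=-306.25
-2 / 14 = -1 / 7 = -0.14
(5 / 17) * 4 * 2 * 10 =400 / 17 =23.53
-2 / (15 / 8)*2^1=-32 / 15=-2.13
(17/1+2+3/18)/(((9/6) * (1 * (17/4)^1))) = 460/153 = 3.01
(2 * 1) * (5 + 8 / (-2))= 2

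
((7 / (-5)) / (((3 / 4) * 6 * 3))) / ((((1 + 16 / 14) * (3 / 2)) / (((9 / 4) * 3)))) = -49 / 225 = -0.22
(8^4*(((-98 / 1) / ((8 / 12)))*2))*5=-6021120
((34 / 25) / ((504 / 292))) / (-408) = -73 / 37800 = -0.00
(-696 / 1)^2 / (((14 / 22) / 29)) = 22075529.14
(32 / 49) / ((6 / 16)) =256 / 147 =1.74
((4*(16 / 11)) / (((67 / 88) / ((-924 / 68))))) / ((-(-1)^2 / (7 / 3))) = 242.29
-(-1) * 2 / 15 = 2 / 15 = 0.13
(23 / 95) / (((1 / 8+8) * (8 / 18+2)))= 828 / 67925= 0.01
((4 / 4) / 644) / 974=1 / 627256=0.00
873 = 873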